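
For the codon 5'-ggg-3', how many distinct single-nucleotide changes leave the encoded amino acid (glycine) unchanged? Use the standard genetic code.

Position 1: none → 0 synonymous.
Position 2: none → 0 synonymous.
Position 3: GGU, GGC, GGA → 3 synonymous.
Total: 0 + 0 + 3 = 3.

3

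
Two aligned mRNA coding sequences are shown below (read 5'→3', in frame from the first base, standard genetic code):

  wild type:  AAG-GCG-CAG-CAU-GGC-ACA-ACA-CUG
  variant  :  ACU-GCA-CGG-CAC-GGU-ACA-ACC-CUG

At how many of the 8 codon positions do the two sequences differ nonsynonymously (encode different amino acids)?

2

Codon 1: AAG Lys / ACU Thr — nonsynonymous.
Codon 2: GCG Ala / GCA Ala — synonymous.
Codon 3: CAG Gln / CGG Arg — nonsynonymous.
Codon 4: CAU His / CAC His — synonymous.
Codon 5: GGC Gly / GGU Gly — synonymous.
Codon 6: ACA Thr / ACA Thr — identical.
Codon 7: ACA Thr / ACC Thr — synonymous.
Codon 8: CUG Leu / CUG Leu — identical.
Nonsynonymous differences: 2.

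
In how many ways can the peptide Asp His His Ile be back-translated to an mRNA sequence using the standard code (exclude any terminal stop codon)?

24

Asp: 2 codons.
His: 2 codons.
His: 2 codons.
Ile: 3 codons.
2 × 2 × 2 × 3 = 24.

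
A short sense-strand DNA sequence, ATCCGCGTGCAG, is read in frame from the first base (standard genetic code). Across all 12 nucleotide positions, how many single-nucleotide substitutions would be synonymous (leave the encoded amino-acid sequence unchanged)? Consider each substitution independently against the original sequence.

Codon 1 (ATC, Ile): 2 synonymous substitutions.
Codon 2 (CGC, Arg): 3 synonymous substitutions.
Codon 3 (GTG, Val): 3 synonymous substitutions.
Codon 4 (CAG, Gln): 1 synonymous substitution.
Total: 2 + 3 + 3 + 1 = 9.

9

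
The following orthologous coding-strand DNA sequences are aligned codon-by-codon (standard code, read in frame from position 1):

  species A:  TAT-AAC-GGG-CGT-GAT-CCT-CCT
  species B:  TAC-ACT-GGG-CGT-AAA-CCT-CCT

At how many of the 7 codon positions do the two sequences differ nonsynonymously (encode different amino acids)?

2

Codon 1: TAT Tyr / TAC Tyr — synonymous.
Codon 2: AAC Asn / ACT Thr — nonsynonymous.
Codon 3: GGG Gly / GGG Gly — identical.
Codon 4: CGT Arg / CGT Arg — identical.
Codon 5: GAT Asp / AAA Lys — nonsynonymous.
Codon 6: CCT Pro / CCT Pro — identical.
Codon 7: CCT Pro / CCT Pro — identical.
Nonsynonymous differences: 2.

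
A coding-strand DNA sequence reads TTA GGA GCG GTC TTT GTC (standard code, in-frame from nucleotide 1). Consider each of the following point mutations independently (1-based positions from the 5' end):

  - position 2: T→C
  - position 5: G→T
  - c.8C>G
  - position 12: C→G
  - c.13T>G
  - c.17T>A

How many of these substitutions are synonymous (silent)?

1

Codon 1: TTA (Leu) → TCA (Ser) — missense.
Codon 2: GGA (Gly) → GTA (Val) — missense.
Codon 3: GCG (Ala) → GGG (Gly) — missense.
Codon 4: GTC (Val) → GTG (Val) — synonymous.
Codon 5: TTT (Phe) → GTT (Val) — missense.
Codon 6: GTC (Val) → GAC (Asp) — missense.
Synonymous: 1 of 6.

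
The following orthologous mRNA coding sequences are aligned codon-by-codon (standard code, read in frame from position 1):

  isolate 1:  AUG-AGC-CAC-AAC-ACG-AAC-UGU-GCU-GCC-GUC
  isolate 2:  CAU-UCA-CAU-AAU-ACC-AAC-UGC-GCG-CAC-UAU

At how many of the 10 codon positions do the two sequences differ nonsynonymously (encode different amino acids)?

3

Codon 1: AUG Met / CAU His — nonsynonymous.
Codon 2: AGC Ser / UCA Ser — synonymous.
Codon 3: CAC His / CAU His — synonymous.
Codon 4: AAC Asn / AAU Asn — synonymous.
Codon 5: ACG Thr / ACC Thr — synonymous.
Codon 6: AAC Asn / AAC Asn — identical.
Codon 7: UGU Cys / UGC Cys — synonymous.
Codon 8: GCU Ala / GCG Ala — synonymous.
Codon 9: GCC Ala / CAC His — nonsynonymous.
Codon 10: GUC Val / UAU Tyr — nonsynonymous.
Nonsynonymous differences: 3.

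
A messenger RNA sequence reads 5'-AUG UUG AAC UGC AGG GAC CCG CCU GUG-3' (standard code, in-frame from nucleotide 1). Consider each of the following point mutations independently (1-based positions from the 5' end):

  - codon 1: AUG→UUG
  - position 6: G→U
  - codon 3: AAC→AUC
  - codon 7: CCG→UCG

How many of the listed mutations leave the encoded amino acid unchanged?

Codon 1: AUG (Met) → UUG (Leu) — missense.
Codon 2: UUG (Leu) → UUU (Phe) — missense.
Codon 3: AAC (Asn) → AUC (Ile) — missense.
Codon 7: CCG (Pro) → UCG (Ser) — missense.
Synonymous: 0 of 4.

0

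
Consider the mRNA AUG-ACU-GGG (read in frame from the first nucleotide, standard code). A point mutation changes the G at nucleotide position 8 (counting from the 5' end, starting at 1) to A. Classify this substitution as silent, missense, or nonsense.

missense

Position 8 falls in codon 3: GGG → Gly.
After the substitution the codon is GAG → Glu.
Gly ≠ Glu, so this is a missense mutation.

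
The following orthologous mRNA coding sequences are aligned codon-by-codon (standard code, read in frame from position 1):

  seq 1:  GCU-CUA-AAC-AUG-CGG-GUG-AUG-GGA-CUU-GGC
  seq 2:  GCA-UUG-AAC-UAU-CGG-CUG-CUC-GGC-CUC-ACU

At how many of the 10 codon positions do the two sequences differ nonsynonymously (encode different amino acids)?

4

Codon 1: GCU Ala / GCA Ala — synonymous.
Codon 2: CUA Leu / UUG Leu — synonymous.
Codon 3: AAC Asn / AAC Asn — identical.
Codon 4: AUG Met / UAU Tyr — nonsynonymous.
Codon 5: CGG Arg / CGG Arg — identical.
Codon 6: GUG Val / CUG Leu — nonsynonymous.
Codon 7: AUG Met / CUC Leu — nonsynonymous.
Codon 8: GGA Gly / GGC Gly — synonymous.
Codon 9: CUU Leu / CUC Leu — synonymous.
Codon 10: GGC Gly / ACU Thr — nonsynonymous.
Nonsynonymous differences: 4.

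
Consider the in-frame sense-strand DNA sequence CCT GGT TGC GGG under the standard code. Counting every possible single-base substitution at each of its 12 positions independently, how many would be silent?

10

Codon 1 (CCT, Pro): 3 synonymous substitutions.
Codon 2 (GGT, Gly): 3 synonymous substitutions.
Codon 3 (TGC, Cys): 1 synonymous substitution.
Codon 4 (GGG, Gly): 3 synonymous substitutions.
Total: 3 + 3 + 1 + 3 = 10.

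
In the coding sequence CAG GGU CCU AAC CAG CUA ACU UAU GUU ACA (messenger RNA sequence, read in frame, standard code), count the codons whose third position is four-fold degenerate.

6

Codon 1 CAG (Gln): third position 2-fold.
Codon 2 GGU (Gly): third position 4-fold.
Codon 3 CCU (Pro): third position 4-fold.
Codon 4 AAC (Asn): third position 2-fold.
Codon 5 CAG (Gln): third position 2-fold.
Codon 6 CUA (Leu): third position 4-fold.
Codon 7 ACU (Thr): third position 4-fold.
Codon 8 UAU (Tyr): third position 2-fold.
Codon 9 GUU (Val): third position 4-fold.
Codon 10 ACA (Thr): third position 4-fold.
Four-fold degenerate third positions: 6.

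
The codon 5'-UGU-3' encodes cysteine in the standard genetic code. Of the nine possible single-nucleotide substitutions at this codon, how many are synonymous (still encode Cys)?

1

Position 1: none → 0 synonymous.
Position 2: none → 0 synonymous.
Position 3: UGC → 1 synonymous.
Total: 0 + 0 + 1 = 1.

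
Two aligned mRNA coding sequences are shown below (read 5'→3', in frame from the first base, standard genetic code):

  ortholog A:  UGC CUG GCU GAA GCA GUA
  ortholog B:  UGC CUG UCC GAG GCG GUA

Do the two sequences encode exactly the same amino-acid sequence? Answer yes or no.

Codon 1: UGC Cys / UGC Cys — identical.
Codon 2: CUG Leu / CUG Leu — identical.
Codon 3: GCU Ala / UCC Ser — nonsynonymous.
Codon 4: GAA Glu / GAG Glu — synonymous.
Codon 5: GCA Ala / GCG Ala — synonymous.
Codon 6: GUA Val / GUA Val — identical.
Nonsynonymous differences: 1 → different protein.

no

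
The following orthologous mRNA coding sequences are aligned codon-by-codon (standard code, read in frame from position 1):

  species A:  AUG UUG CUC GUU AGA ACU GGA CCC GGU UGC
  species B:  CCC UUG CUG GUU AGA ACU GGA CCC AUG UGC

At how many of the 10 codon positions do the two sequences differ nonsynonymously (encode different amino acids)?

2

Codon 1: AUG Met / CCC Pro — nonsynonymous.
Codon 2: UUG Leu / UUG Leu — identical.
Codon 3: CUC Leu / CUG Leu — synonymous.
Codon 4: GUU Val / GUU Val — identical.
Codon 5: AGA Arg / AGA Arg — identical.
Codon 6: ACU Thr / ACU Thr — identical.
Codon 7: GGA Gly / GGA Gly — identical.
Codon 8: CCC Pro / CCC Pro — identical.
Codon 9: GGU Gly / AUG Met — nonsynonymous.
Codon 10: UGC Cys / UGC Cys — identical.
Nonsynonymous differences: 2.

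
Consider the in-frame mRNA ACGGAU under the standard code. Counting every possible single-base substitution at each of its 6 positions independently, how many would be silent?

4

Codon 1 (ACG, Thr): 3 synonymous substitutions.
Codon 2 (GAU, Asp): 1 synonymous substitution.
Total: 3 + 1 = 4.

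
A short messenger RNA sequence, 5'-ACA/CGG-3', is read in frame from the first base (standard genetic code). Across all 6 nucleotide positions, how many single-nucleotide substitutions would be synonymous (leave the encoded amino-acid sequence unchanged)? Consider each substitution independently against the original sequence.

Codon 1 (ACA, Thr): 3 synonymous substitutions.
Codon 2 (CGG, Arg): 4 synonymous substitutions.
Total: 3 + 4 = 7.

7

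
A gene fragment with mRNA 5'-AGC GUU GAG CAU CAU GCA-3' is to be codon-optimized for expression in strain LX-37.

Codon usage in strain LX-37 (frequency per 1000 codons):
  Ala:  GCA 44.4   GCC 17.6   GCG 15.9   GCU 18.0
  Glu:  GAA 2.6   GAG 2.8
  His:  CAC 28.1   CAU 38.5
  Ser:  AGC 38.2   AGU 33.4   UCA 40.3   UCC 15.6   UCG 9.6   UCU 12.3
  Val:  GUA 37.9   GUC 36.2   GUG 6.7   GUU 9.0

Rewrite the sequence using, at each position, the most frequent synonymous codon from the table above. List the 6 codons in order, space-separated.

Codon 1 (Ser): best is UCA at 40.3.
Codon 2 (Val): best is GUA at 37.9.
Codon 3 (Glu): best is GAG at 2.8.
Codon 4 (His): best is CAU at 38.5.
Codon 5 (His): best is CAU at 38.5.
Codon 6 (Ala): best is GCA at 44.4.

UCA GUA GAG CAU CAU GCA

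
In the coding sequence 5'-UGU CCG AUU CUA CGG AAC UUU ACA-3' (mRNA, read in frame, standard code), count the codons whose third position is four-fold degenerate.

4

Codon 1 UGU (Cys): third position 2-fold.
Codon 2 CCG (Pro): third position 4-fold.
Codon 3 AUU (Ile): third position 3-fold.
Codon 4 CUA (Leu): third position 4-fold.
Codon 5 CGG (Arg): third position 4-fold.
Codon 6 AAC (Asn): third position 2-fold.
Codon 7 UUU (Phe): third position 2-fold.
Codon 8 ACA (Thr): third position 4-fold.
Four-fold degenerate third positions: 4.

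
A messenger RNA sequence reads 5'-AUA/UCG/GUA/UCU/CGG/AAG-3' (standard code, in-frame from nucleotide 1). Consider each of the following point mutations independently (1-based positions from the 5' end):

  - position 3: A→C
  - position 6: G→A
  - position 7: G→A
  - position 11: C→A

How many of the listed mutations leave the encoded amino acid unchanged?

2

Codon 1: AUA (Ile) → AUC (Ile) — synonymous.
Codon 2: UCG (Ser) → UCA (Ser) — synonymous.
Codon 3: GUA (Val) → AUA (Ile) — missense.
Codon 4: UCU (Ser) → UAU (Tyr) — missense.
Synonymous: 2 of 4.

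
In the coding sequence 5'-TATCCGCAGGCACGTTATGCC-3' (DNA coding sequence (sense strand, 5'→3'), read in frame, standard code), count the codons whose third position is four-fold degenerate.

Codon 1 TAT (Tyr): third position 2-fold.
Codon 2 CCG (Pro): third position 4-fold.
Codon 3 CAG (Gln): third position 2-fold.
Codon 4 GCA (Ala): third position 4-fold.
Codon 5 CGT (Arg): third position 4-fold.
Codon 6 TAT (Tyr): third position 2-fold.
Codon 7 GCC (Ala): third position 4-fold.
Four-fold degenerate third positions: 4.

4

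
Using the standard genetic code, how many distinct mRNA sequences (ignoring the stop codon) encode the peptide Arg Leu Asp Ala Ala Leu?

Arg: 6 codons.
Leu: 6 codons.
Asp: 2 codons.
Ala: 4 codons.
Ala: 4 codons.
Leu: 6 codons.
6 × 6 × 2 × 4 × 4 × 6 = 6912.

6912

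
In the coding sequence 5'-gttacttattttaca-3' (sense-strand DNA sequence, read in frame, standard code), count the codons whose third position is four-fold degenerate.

Codon 1 GTT (Val): third position 4-fold.
Codon 2 ACT (Thr): third position 4-fold.
Codon 3 TAT (Tyr): third position 2-fold.
Codon 4 TTT (Phe): third position 2-fold.
Codon 5 ACA (Thr): third position 4-fold.
Four-fold degenerate third positions: 3.

3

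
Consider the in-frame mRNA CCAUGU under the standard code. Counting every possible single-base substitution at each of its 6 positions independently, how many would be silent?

Codon 1 (CCA, Pro): 3 synonymous substitutions.
Codon 2 (UGU, Cys): 1 synonymous substitution.
Total: 3 + 1 = 4.

4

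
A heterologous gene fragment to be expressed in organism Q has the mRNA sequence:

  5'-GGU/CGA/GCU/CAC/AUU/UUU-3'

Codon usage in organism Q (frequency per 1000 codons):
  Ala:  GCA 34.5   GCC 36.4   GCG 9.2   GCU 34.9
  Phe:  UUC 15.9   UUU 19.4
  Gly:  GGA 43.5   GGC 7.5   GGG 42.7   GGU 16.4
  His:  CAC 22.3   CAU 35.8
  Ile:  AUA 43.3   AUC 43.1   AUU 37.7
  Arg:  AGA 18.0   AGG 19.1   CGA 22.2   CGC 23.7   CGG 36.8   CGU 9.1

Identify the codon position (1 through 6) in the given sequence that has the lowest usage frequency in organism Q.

Codon 1 GGU (Gly): 16.4 per 1000.
Codon 2 CGA (Arg): 22.2 per 1000.
Codon 3 GCU (Ala): 34.9 per 1000.
Codon 4 CAC (His): 22.3 per 1000.
Codon 5 AUU (Ile): 37.7 per 1000.
Codon 6 UUU (Phe): 19.4 per 1000.
Lowest frequency is 16.4 at codon 1.

1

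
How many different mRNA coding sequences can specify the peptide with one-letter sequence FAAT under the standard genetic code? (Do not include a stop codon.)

128

Phe: 2 codons.
Ala: 4 codons.
Ala: 4 codons.
Thr: 4 codons.
2 × 4 × 4 × 4 = 128.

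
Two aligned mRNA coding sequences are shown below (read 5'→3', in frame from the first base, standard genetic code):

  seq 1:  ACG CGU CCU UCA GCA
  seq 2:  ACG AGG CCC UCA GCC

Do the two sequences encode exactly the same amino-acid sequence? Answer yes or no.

Codon 1: ACG Thr / ACG Thr — identical.
Codon 2: CGU Arg / AGG Arg — synonymous.
Codon 3: CCU Pro / CCC Pro — synonymous.
Codon 4: UCA Ser / UCA Ser — identical.
Codon 5: GCA Ala / GCC Ala — synonymous.
Nonsynonymous differences: 0 → same protein.

yes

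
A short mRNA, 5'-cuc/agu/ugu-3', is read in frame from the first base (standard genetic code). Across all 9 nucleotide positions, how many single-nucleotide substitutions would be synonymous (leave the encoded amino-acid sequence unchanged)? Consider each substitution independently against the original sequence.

Codon 1 (CUC, Leu): 3 synonymous substitutions.
Codon 2 (AGU, Ser): 1 synonymous substitution.
Codon 3 (UGU, Cys): 1 synonymous substitution.
Total: 3 + 1 + 1 = 5.

5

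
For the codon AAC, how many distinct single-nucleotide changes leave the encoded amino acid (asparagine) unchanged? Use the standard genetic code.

1

Position 1: none → 0 synonymous.
Position 2: none → 0 synonymous.
Position 3: AAU → 1 synonymous.
Total: 0 + 0 + 1 = 1.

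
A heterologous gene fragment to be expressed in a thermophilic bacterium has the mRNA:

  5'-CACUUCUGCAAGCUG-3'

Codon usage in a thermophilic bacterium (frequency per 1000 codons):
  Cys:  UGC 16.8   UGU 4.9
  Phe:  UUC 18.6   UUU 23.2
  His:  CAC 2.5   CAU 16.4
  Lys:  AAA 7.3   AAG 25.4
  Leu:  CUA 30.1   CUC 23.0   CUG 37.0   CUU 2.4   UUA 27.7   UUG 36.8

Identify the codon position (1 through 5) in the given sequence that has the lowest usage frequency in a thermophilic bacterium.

1

Codon 1 CAC (His): 2.5 per 1000.
Codon 2 UUC (Phe): 18.6 per 1000.
Codon 3 UGC (Cys): 16.8 per 1000.
Codon 4 AAG (Lys): 25.4 per 1000.
Codon 5 CUG (Leu): 37.0 per 1000.
Lowest frequency is 2.5 at codon 1.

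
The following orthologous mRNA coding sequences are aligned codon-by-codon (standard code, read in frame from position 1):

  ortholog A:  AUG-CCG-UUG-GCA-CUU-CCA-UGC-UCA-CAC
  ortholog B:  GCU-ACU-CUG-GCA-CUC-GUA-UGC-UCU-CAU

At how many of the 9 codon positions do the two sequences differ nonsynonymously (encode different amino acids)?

3

Codon 1: AUG Met / GCU Ala — nonsynonymous.
Codon 2: CCG Pro / ACU Thr — nonsynonymous.
Codon 3: UUG Leu / CUG Leu — synonymous.
Codon 4: GCA Ala / GCA Ala — identical.
Codon 5: CUU Leu / CUC Leu — synonymous.
Codon 6: CCA Pro / GUA Val — nonsynonymous.
Codon 7: UGC Cys / UGC Cys — identical.
Codon 8: UCA Ser / UCU Ser — synonymous.
Codon 9: CAC His / CAU His — synonymous.
Nonsynonymous differences: 3.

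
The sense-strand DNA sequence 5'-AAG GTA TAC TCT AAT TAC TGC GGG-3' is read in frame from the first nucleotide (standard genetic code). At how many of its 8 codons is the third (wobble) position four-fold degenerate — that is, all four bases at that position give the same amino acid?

3

Codon 1 AAG (Lys): third position 2-fold.
Codon 2 GTA (Val): third position 4-fold.
Codon 3 TAC (Tyr): third position 2-fold.
Codon 4 TCT (Ser): third position 4-fold.
Codon 5 AAT (Asn): third position 2-fold.
Codon 6 TAC (Tyr): third position 2-fold.
Codon 7 TGC (Cys): third position 2-fold.
Codon 8 GGG (Gly): third position 4-fold.
Four-fold degenerate third positions: 3.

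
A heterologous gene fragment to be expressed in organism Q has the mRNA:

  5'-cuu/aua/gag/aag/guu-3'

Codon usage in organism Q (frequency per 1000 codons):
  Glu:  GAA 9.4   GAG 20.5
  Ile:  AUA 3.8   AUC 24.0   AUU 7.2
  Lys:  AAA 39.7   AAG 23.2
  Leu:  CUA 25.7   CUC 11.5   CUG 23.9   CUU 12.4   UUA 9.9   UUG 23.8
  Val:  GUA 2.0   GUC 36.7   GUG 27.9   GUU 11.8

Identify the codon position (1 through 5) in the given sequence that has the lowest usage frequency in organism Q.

2

Codon 1 CUU (Leu): 12.4 per 1000.
Codon 2 AUA (Ile): 3.8 per 1000.
Codon 3 GAG (Glu): 20.5 per 1000.
Codon 4 AAG (Lys): 23.2 per 1000.
Codon 5 GUU (Val): 11.8 per 1000.
Lowest frequency is 3.8 at codon 2.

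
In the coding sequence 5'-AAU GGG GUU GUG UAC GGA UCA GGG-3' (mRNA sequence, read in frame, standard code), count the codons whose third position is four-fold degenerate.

Codon 1 AAU (Asn): third position 2-fold.
Codon 2 GGG (Gly): third position 4-fold.
Codon 3 GUU (Val): third position 4-fold.
Codon 4 GUG (Val): third position 4-fold.
Codon 5 UAC (Tyr): third position 2-fold.
Codon 6 GGA (Gly): third position 4-fold.
Codon 7 UCA (Ser): third position 4-fold.
Codon 8 GGG (Gly): third position 4-fold.
Four-fold degenerate third positions: 6.

6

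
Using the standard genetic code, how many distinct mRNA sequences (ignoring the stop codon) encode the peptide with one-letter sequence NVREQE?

384

Asn: 2 codons.
Val: 4 codons.
Arg: 6 codons.
Glu: 2 codons.
Gln: 2 codons.
Glu: 2 codons.
2 × 4 × 6 × 2 × 2 × 2 = 384.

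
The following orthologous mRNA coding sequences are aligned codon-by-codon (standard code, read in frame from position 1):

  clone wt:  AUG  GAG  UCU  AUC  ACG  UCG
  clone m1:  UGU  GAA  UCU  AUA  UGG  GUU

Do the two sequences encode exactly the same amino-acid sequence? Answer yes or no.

no

Codon 1: AUG Met / UGU Cys — nonsynonymous.
Codon 2: GAG Glu / GAA Glu — synonymous.
Codon 3: UCU Ser / UCU Ser — identical.
Codon 4: AUC Ile / AUA Ile — synonymous.
Codon 5: ACG Thr / UGG Trp — nonsynonymous.
Codon 6: UCG Ser / GUU Val — nonsynonymous.
Nonsynonymous differences: 3 → different protein.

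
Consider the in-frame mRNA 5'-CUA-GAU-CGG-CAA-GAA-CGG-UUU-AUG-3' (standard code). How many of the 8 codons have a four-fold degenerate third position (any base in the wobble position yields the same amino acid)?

Codon 1 CUA (Leu): third position 4-fold.
Codon 2 GAU (Asp): third position 2-fold.
Codon 3 CGG (Arg): third position 4-fold.
Codon 4 CAA (Gln): third position 2-fold.
Codon 5 GAA (Glu): third position 2-fold.
Codon 6 CGG (Arg): third position 4-fold.
Codon 7 UUU (Phe): third position 2-fold.
Codon 8 AUG (Met): third position 1-fold.
Four-fold degenerate third positions: 3.

3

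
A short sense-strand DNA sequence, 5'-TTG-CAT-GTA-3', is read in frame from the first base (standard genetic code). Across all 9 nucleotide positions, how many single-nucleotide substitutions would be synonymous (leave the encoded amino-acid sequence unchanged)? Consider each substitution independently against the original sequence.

6

Codon 1 (TTG, Leu): 2 synonymous substitutions.
Codon 2 (CAT, His): 1 synonymous substitution.
Codon 3 (GTA, Val): 3 synonymous substitutions.
Total: 2 + 1 + 3 = 6.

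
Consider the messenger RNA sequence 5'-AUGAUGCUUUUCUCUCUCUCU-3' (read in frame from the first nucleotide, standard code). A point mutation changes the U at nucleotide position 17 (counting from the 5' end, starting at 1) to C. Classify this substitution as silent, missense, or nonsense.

missense

Position 17 falls in codon 6: CUC → Leu.
After the substitution the codon is CCC → Pro.
Leu ≠ Pro, so this is a missense mutation.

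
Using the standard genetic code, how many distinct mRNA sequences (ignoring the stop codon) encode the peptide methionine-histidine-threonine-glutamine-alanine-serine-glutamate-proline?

3072

Met: 1 codon.
His: 2 codons.
Thr: 4 codons.
Gln: 2 codons.
Ala: 4 codons.
Ser: 6 codons.
Glu: 2 codons.
Pro: 4 codons.
1 × 2 × 4 × 2 × 4 × 6 × 2 × 4 = 3072.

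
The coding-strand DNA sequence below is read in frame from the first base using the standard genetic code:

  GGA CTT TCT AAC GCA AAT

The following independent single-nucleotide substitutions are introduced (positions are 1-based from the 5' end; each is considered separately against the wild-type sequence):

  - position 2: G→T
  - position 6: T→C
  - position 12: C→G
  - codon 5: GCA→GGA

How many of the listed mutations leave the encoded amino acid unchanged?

Codon 1: GGA (Gly) → GTA (Val) — missense.
Codon 2: CTT (Leu) → CTC (Leu) — synonymous.
Codon 4: AAC (Asn) → AAG (Lys) — missense.
Codon 5: GCA (Ala) → GGA (Gly) — missense.
Synonymous: 1 of 4.

1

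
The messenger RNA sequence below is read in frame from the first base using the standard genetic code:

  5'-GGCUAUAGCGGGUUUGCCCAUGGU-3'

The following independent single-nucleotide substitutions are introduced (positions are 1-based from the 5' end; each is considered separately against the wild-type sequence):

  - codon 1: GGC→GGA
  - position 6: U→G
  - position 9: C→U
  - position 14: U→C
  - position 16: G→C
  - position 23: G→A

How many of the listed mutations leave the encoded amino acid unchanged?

Codon 1: GGC (Gly) → GGA (Gly) — synonymous.
Codon 2: UAU (Tyr) → UAG (Stop) — nonsense.
Codon 3: AGC (Ser) → AGU (Ser) — synonymous.
Codon 5: UUU (Phe) → UCU (Ser) — missense.
Codon 6: GCC (Ala) → CCC (Pro) — missense.
Codon 8: GGU (Gly) → GAU (Asp) — missense.
Synonymous: 2 of 6.

2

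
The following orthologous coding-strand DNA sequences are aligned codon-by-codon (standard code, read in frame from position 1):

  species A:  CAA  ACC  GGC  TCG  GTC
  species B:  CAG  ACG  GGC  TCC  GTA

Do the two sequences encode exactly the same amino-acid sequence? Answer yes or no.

yes

Codon 1: CAA Gln / CAG Gln — synonymous.
Codon 2: ACC Thr / ACG Thr — synonymous.
Codon 3: GGC Gly / GGC Gly — identical.
Codon 4: TCG Ser / TCC Ser — synonymous.
Codon 5: GTC Val / GTA Val — synonymous.
Nonsynonymous differences: 0 → same protein.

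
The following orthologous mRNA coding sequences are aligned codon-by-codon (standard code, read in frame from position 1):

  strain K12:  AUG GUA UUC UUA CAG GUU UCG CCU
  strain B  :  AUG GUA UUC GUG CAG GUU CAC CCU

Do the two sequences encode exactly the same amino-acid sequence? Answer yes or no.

no

Codon 1: AUG Met / AUG Met — identical.
Codon 2: GUA Val / GUA Val — identical.
Codon 3: UUC Phe / UUC Phe — identical.
Codon 4: UUA Leu / GUG Val — nonsynonymous.
Codon 5: CAG Gln / CAG Gln — identical.
Codon 6: GUU Val / GUU Val — identical.
Codon 7: UCG Ser / CAC His — nonsynonymous.
Codon 8: CCU Pro / CCU Pro — identical.
Nonsynonymous differences: 2 → different protein.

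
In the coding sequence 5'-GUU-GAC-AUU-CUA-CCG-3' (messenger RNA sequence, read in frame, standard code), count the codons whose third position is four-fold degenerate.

3

Codon 1 GUU (Val): third position 4-fold.
Codon 2 GAC (Asp): third position 2-fold.
Codon 3 AUU (Ile): third position 3-fold.
Codon 4 CUA (Leu): third position 4-fold.
Codon 5 CCG (Pro): third position 4-fold.
Four-fold degenerate third positions: 3.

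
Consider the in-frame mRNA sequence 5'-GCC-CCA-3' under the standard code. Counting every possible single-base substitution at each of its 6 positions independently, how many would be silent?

6

Codon 1 (GCC, Ala): 3 synonymous substitutions.
Codon 2 (CCA, Pro): 3 synonymous substitutions.
Total: 3 + 3 = 6.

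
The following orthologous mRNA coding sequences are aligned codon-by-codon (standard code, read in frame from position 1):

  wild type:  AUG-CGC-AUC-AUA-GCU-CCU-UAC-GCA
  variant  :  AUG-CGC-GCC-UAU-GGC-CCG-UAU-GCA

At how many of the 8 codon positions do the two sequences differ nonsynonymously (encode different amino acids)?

3

Codon 1: AUG Met / AUG Met — identical.
Codon 2: CGC Arg / CGC Arg — identical.
Codon 3: AUC Ile / GCC Ala — nonsynonymous.
Codon 4: AUA Ile / UAU Tyr — nonsynonymous.
Codon 5: GCU Ala / GGC Gly — nonsynonymous.
Codon 6: CCU Pro / CCG Pro — synonymous.
Codon 7: UAC Tyr / UAU Tyr — synonymous.
Codon 8: GCA Ala / GCA Ala — identical.
Nonsynonymous differences: 3.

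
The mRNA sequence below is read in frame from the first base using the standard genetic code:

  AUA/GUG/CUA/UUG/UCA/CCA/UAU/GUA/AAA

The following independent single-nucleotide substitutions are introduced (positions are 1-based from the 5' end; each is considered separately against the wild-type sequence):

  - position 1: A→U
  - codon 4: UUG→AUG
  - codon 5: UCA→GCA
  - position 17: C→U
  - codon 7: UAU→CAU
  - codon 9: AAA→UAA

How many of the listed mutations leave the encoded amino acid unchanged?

0

Codon 1: AUA (Ile) → UUA (Leu) — missense.
Codon 4: UUG (Leu) → AUG (Met) — missense.
Codon 5: UCA (Ser) → GCA (Ala) — missense.
Codon 6: CCA (Pro) → CUA (Leu) — missense.
Codon 7: UAU (Tyr) → CAU (His) — missense.
Codon 9: AAA (Lys) → UAA (Stop) — nonsense.
Synonymous: 0 of 6.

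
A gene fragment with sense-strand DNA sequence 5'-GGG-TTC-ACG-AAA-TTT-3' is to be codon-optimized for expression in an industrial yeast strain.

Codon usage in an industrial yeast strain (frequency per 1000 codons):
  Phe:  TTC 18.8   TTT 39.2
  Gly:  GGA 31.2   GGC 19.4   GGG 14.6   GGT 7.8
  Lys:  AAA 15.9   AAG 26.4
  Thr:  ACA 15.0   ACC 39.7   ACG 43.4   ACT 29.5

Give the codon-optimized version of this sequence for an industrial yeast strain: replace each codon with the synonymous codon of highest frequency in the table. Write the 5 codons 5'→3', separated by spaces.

GGA TTT ACG AAG TTT

Codon 1 (Gly): best is GGA at 31.2.
Codon 2 (Phe): best is TTT at 39.2.
Codon 3 (Thr): best is ACG at 43.4.
Codon 4 (Lys): best is AAG at 26.4.
Codon 5 (Phe): best is TTT at 39.2.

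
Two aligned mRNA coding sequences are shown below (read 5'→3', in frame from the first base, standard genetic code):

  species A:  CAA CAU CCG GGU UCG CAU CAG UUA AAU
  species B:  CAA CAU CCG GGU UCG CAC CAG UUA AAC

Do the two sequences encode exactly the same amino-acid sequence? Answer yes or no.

yes

Codon 1: CAA Gln / CAA Gln — identical.
Codon 2: CAU His / CAU His — identical.
Codon 3: CCG Pro / CCG Pro — identical.
Codon 4: GGU Gly / GGU Gly — identical.
Codon 5: UCG Ser / UCG Ser — identical.
Codon 6: CAU His / CAC His — synonymous.
Codon 7: CAG Gln / CAG Gln — identical.
Codon 8: UUA Leu / UUA Leu — identical.
Codon 9: AAU Asn / AAC Asn — synonymous.
Nonsynonymous differences: 0 → same protein.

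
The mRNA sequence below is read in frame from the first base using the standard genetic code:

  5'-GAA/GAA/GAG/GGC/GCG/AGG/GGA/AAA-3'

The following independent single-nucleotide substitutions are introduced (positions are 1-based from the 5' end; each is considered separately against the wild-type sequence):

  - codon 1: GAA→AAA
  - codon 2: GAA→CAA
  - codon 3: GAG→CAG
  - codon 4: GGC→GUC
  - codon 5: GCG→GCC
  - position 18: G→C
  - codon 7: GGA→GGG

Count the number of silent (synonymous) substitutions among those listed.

Codon 1: GAA (Glu) → AAA (Lys) — missense.
Codon 2: GAA (Glu) → CAA (Gln) — missense.
Codon 3: GAG (Glu) → CAG (Gln) — missense.
Codon 4: GGC (Gly) → GUC (Val) — missense.
Codon 5: GCG (Ala) → GCC (Ala) — synonymous.
Codon 6: AGG (Arg) → AGC (Ser) — missense.
Codon 7: GGA (Gly) → GGG (Gly) — synonymous.
Synonymous: 2 of 7.

2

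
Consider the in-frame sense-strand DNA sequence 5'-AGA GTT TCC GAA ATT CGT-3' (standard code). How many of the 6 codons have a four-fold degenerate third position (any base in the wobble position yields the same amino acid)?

Codon 1 AGA (Arg): third position 2-fold.
Codon 2 GTT (Val): third position 4-fold.
Codon 3 TCC (Ser): third position 4-fold.
Codon 4 GAA (Glu): third position 2-fold.
Codon 5 ATT (Ile): third position 3-fold.
Codon 6 CGT (Arg): third position 4-fold.
Four-fold degenerate third positions: 3.

3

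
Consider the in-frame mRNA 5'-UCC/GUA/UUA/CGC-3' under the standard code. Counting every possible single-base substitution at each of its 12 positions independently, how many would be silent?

Codon 1 (UCC, Ser): 3 synonymous substitutions.
Codon 2 (GUA, Val): 3 synonymous substitutions.
Codon 3 (UUA, Leu): 2 synonymous substitutions.
Codon 4 (CGC, Arg): 3 synonymous substitutions.
Total: 3 + 3 + 2 + 3 = 11.

11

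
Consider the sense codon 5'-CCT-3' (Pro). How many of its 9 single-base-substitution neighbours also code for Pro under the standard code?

3

Position 1: none → 0 synonymous.
Position 2: none → 0 synonymous.
Position 3: CCC, CCA, CCG → 3 synonymous.
Total: 0 + 0 + 3 = 3.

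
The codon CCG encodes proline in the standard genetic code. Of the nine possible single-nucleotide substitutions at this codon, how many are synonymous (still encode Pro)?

3

Position 1: none → 0 synonymous.
Position 2: none → 0 synonymous.
Position 3: CCU, CCC, CCA → 3 synonymous.
Total: 0 + 0 + 3 = 3.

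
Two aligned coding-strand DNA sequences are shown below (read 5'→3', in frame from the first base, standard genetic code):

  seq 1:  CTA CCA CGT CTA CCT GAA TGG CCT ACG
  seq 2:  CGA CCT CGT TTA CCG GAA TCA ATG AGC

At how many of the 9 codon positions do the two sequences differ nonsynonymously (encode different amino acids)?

4

Codon 1: CTA Leu / CGA Arg — nonsynonymous.
Codon 2: CCA Pro / CCT Pro — synonymous.
Codon 3: CGT Arg / CGT Arg — identical.
Codon 4: CTA Leu / TTA Leu — synonymous.
Codon 5: CCT Pro / CCG Pro — synonymous.
Codon 6: GAA Glu / GAA Glu — identical.
Codon 7: TGG Trp / TCA Ser — nonsynonymous.
Codon 8: CCT Pro / ATG Met — nonsynonymous.
Codon 9: ACG Thr / AGC Ser — nonsynonymous.
Nonsynonymous differences: 4.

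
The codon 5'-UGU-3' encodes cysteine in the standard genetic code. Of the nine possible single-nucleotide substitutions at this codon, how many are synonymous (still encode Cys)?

1

Position 1: none → 0 synonymous.
Position 2: none → 0 synonymous.
Position 3: UGC → 1 synonymous.
Total: 0 + 0 + 1 = 1.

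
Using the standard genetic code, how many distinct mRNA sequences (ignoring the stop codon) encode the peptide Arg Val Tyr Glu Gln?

192

Arg: 6 codons.
Val: 4 codons.
Tyr: 2 codons.
Glu: 2 codons.
Gln: 2 codons.
6 × 4 × 2 × 2 × 2 = 192.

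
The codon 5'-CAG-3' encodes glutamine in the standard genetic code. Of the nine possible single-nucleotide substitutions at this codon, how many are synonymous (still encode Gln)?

Position 1: none → 0 synonymous.
Position 2: none → 0 synonymous.
Position 3: CAA → 1 synonymous.
Total: 0 + 0 + 1 = 1.

1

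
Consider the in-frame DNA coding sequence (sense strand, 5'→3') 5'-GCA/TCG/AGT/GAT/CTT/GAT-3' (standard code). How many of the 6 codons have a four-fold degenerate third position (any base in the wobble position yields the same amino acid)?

3

Codon 1 GCA (Ala): third position 4-fold.
Codon 2 TCG (Ser): third position 4-fold.
Codon 3 AGT (Ser): third position 2-fold.
Codon 4 GAT (Asp): third position 2-fold.
Codon 5 CTT (Leu): third position 4-fold.
Codon 6 GAT (Asp): third position 2-fold.
Four-fold degenerate third positions: 3.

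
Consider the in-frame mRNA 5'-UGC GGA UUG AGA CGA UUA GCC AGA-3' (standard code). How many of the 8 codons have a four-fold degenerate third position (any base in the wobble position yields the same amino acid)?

3

Codon 1 UGC (Cys): third position 2-fold.
Codon 2 GGA (Gly): third position 4-fold.
Codon 3 UUG (Leu): third position 2-fold.
Codon 4 AGA (Arg): third position 2-fold.
Codon 5 CGA (Arg): third position 4-fold.
Codon 6 UUA (Leu): third position 2-fold.
Codon 7 GCC (Ala): third position 4-fold.
Codon 8 AGA (Arg): third position 2-fold.
Four-fold degenerate third positions: 3.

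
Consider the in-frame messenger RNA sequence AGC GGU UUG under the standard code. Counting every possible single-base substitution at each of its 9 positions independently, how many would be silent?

Codon 1 (AGC, Ser): 1 synonymous substitution.
Codon 2 (GGU, Gly): 3 synonymous substitutions.
Codon 3 (UUG, Leu): 2 synonymous substitutions.
Total: 1 + 3 + 2 = 6.

6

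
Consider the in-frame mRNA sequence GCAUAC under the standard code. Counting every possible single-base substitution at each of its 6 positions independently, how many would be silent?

Codon 1 (GCA, Ala): 3 synonymous substitutions.
Codon 2 (UAC, Tyr): 1 synonymous substitution.
Total: 3 + 1 = 4.

4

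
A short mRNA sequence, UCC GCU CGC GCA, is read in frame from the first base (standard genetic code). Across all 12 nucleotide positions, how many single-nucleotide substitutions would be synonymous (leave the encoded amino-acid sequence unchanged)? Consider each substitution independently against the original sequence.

12

Codon 1 (UCC, Ser): 3 synonymous substitutions.
Codon 2 (GCU, Ala): 3 synonymous substitutions.
Codon 3 (CGC, Arg): 3 synonymous substitutions.
Codon 4 (GCA, Ala): 3 synonymous substitutions.
Total: 3 + 3 + 3 + 3 = 12.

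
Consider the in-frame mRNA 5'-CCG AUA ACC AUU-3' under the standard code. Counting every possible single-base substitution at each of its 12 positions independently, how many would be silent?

Codon 1 (CCG, Pro): 3 synonymous substitutions.
Codon 2 (AUA, Ile): 2 synonymous substitutions.
Codon 3 (ACC, Thr): 3 synonymous substitutions.
Codon 4 (AUU, Ile): 2 synonymous substitutions.
Total: 3 + 2 + 3 + 2 = 10.

10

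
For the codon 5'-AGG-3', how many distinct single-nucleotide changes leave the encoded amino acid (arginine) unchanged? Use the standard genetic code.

2

Position 1: CGG → 1 synonymous.
Position 2: none → 0 synonymous.
Position 3: AGA → 1 synonymous.
Total: 1 + 0 + 1 = 2.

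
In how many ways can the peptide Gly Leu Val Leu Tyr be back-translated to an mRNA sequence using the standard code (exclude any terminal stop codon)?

Gly: 4 codons.
Leu: 6 codons.
Val: 4 codons.
Leu: 6 codons.
Tyr: 2 codons.
4 × 6 × 4 × 6 × 2 = 1152.

1152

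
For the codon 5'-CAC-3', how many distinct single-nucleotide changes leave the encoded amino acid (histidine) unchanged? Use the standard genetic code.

1

Position 1: none → 0 synonymous.
Position 2: none → 0 synonymous.
Position 3: CAT → 1 synonymous.
Total: 0 + 0 + 1 = 1.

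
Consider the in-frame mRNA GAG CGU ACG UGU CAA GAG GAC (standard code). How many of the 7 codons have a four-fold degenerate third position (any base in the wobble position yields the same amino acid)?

2

Codon 1 GAG (Glu): third position 2-fold.
Codon 2 CGU (Arg): third position 4-fold.
Codon 3 ACG (Thr): third position 4-fold.
Codon 4 UGU (Cys): third position 2-fold.
Codon 5 CAA (Gln): third position 2-fold.
Codon 6 GAG (Glu): third position 2-fold.
Codon 7 GAC (Asp): third position 2-fold.
Four-fold degenerate third positions: 2.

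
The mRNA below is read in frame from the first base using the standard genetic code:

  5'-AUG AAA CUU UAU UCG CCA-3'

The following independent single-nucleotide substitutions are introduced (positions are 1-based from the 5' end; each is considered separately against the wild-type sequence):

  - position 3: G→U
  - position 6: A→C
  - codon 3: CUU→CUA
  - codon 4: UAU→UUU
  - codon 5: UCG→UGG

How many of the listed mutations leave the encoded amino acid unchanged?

1

Codon 1: AUG (Met) → AUU (Ile) — missense.
Codon 2: AAA (Lys) → AAC (Asn) — missense.
Codon 3: CUU (Leu) → CUA (Leu) — synonymous.
Codon 4: UAU (Tyr) → UUU (Phe) — missense.
Codon 5: UCG (Ser) → UGG (Trp) — missense.
Synonymous: 1 of 5.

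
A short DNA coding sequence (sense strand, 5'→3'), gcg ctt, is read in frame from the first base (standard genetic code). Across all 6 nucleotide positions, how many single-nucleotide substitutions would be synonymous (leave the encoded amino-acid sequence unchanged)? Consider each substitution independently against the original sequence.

6

Codon 1 (GCG, Ala): 3 synonymous substitutions.
Codon 2 (CTT, Leu): 3 synonymous substitutions.
Total: 3 + 3 = 6.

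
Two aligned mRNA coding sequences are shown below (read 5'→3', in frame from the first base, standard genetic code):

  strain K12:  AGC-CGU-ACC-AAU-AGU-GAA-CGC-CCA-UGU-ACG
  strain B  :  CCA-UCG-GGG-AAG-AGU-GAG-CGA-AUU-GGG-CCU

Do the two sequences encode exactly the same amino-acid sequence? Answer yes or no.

Codon 1: AGC Ser / CCA Pro — nonsynonymous.
Codon 2: CGU Arg / UCG Ser — nonsynonymous.
Codon 3: ACC Thr / GGG Gly — nonsynonymous.
Codon 4: AAU Asn / AAG Lys — nonsynonymous.
Codon 5: AGU Ser / AGU Ser — identical.
Codon 6: GAA Glu / GAG Glu — synonymous.
Codon 7: CGC Arg / CGA Arg — synonymous.
Codon 8: CCA Pro / AUU Ile — nonsynonymous.
Codon 9: UGU Cys / GGG Gly — nonsynonymous.
Codon 10: ACG Thr / CCU Pro — nonsynonymous.
Nonsynonymous differences: 7 → different protein.

no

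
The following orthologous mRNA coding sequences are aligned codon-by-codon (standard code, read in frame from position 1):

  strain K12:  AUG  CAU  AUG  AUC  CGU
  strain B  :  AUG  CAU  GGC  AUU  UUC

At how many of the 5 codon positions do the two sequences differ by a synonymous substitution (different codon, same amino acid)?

Codon 1: AUG Met / AUG Met — identical.
Codon 2: CAU His / CAU His — identical.
Codon 3: AUG Met / GGC Gly — nonsynonymous.
Codon 4: AUC Ile / AUU Ile — synonymous.
Codon 5: CGU Arg / UUC Phe — nonsynonymous.
Synonymous differences: 1.

1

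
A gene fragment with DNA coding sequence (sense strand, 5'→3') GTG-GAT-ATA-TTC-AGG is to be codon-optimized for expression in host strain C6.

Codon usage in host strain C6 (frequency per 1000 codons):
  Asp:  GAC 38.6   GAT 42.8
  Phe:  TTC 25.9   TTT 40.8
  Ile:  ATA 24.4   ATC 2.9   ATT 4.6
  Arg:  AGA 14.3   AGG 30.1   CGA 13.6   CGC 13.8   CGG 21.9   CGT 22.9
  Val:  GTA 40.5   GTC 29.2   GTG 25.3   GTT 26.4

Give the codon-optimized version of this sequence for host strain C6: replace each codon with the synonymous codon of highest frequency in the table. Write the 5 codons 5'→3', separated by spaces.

GTA GAT ATA TTT AGG

Codon 1 (Val): best is GTA at 40.5.
Codon 2 (Asp): best is GAT at 42.8.
Codon 3 (Ile): best is ATA at 24.4.
Codon 4 (Phe): best is TTT at 40.8.
Codon 5 (Arg): best is AGG at 30.1.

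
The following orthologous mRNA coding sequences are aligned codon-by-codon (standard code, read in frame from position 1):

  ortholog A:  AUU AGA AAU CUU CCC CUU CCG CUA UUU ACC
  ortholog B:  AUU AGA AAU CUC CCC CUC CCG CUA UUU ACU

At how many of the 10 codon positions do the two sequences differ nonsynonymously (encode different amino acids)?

0

Codon 1: AUU Ile / AUU Ile — identical.
Codon 2: AGA Arg / AGA Arg — identical.
Codon 3: AAU Asn / AAU Asn — identical.
Codon 4: CUU Leu / CUC Leu — synonymous.
Codon 5: CCC Pro / CCC Pro — identical.
Codon 6: CUU Leu / CUC Leu — synonymous.
Codon 7: CCG Pro / CCG Pro — identical.
Codon 8: CUA Leu / CUA Leu — identical.
Codon 9: UUU Phe / UUU Phe — identical.
Codon 10: ACC Thr / ACU Thr — synonymous.
Nonsynonymous differences: 0.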